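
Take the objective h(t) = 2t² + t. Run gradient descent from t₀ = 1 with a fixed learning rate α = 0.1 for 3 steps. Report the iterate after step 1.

h′(t) = 4t + 1
Step 1: h′(1) = 5; t₁ = 1 − 0.1·5 = 0.5

0.5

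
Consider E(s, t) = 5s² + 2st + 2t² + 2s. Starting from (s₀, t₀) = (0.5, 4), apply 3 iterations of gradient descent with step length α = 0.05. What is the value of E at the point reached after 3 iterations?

∇E = (10s + 2t + 2, 2s + 4t)
(s₁, t₁) = (0.5, 4) − 0.05·(15, 17) = (-0.25, 3.15)
(s₂, t₂) = (-0.25, 3.15) − 0.05·(5.8, 12.1) = (-0.54, 2.545)
(s₃, t₃) = (-0.54, 2.545) − 0.05·(1.69, 9.1) = (-0.6245, 2.09)
E(-0.6245, 2.09) = 6.82679125

6.82679125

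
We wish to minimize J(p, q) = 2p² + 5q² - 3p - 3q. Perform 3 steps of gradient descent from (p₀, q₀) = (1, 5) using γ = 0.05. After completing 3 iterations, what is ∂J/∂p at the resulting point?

∇J = (4p - 3, 10q - 3)
Step 1: at (1, 5), ∇J = (1, 47) → (1, 5) − 0.05·(1, 47) = (0.95, 2.65)
Step 2: at (0.95, 2.65), ∇J = (0.8, 23.5) → (0.95, 2.65) − 0.05·(0.8, 23.5) = (0.91, 1.475)
Step 3: at (0.91, 1.475), ∇J = (0.64, 11.75) → (0.91, 1.475) − 0.05·(0.64, 11.75) = (0.878, 0.8875)
∂J/∂p at (0.878, 0.8875) = 0.512

0.512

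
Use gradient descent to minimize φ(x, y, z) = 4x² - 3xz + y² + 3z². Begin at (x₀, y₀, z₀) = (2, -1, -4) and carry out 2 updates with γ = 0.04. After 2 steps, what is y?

-0.8464

∇φ = (8x - 3z, 2y, -3x + 6z)
(x₁, y₁, z₁) = (2, -1, -4) − 0.04·(28, -2, -30) = (0.88, -0.92, -2.8)
(x₂, y₂, z₂) = (0.88, -0.92, -2.8) − 0.04·(15.44, -1.84, -19.44) = (0.2624, -0.8464, -2.0224)
y = -0.8464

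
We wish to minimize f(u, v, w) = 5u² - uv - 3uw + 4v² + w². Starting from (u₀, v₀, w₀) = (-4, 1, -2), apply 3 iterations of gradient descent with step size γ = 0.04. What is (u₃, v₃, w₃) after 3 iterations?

∇f = (10u - v - 3w, -u + 8v, -3u + 2w)
(u₁, v₁, w₁) = (-4, 1, -2) − 0.04·(-35, 12, 8) = (-2.6, 0.52, -2.32)
(u₂, v₂, w₂) = (-2.6, 0.52, -2.32) − 0.04·(-19.56, 6.76, 3.16) = (-1.8176, 0.2496, -2.4464)
(u₃, v₃, w₃) = (-1.8176, 0.2496, -2.4464) − 0.04·(-11.0864, 3.8144, 0.56) = (-1.374144, 0.097024, -2.4688)

(-1.374144, 0.097024, -2.4688)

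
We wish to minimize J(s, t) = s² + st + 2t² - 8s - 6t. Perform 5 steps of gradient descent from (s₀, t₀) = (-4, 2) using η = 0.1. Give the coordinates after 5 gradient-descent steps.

∇J = (2s + t - 8, s + 4t - 6)
Step 1: at (-4, 2), ∇J = (-14, -2) → (-4, 2) − 0.1·(-14, -2) = (-2.6, 2.2)
Step 2: at (-2.6, 2.2), ∇J = (-11, 0.2) → (-2.6, 2.2) − 0.1·(-11, 0.2) = (-1.5, 2.18)
Step 3: at (-1.5, 2.18), ∇J = (-8.82, 1.22) → (-1.5, 2.18) − 0.1·(-8.82, 1.22) = (-0.618, 2.058)
Step 4: at (-0.618, 2.058), ∇J = (-7.178, 1.614) → (-0.618, 2.058) − 0.1·(-7.178, 1.614) = (0.0998, 1.8966)
Step 5: at (0.0998, 1.8966), ∇J = (-5.9038, 1.6862) → (0.0998, 1.8966) − 0.1·(-5.9038, 1.6862) = (0.69018, 1.72798)

(0.69018, 1.72798)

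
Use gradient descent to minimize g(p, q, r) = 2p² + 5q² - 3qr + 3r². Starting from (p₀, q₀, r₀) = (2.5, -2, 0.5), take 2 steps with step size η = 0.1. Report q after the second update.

∇g = (4p, 10q - 3r, -3q + 6r)
Step 1: at (2.5, -2, 0.5), ∇g = (10, -21.5, 9) → (2.5, -2, 0.5) − 0.1·(10, -21.5, 9) = (1.5, 0.15, -0.4)
Step 2: at (1.5, 0.15, -0.4), ∇g = (6, 2.7, -2.85) → (1.5, 0.15, -0.4) − 0.1·(6, 2.7, -2.85) = (0.9, -0.12, -0.115)
q = -0.12

-0.12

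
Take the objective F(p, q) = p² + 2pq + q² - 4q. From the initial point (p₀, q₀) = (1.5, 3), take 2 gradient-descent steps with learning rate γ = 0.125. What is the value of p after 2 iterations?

∇F = (2p + 2q, 2p + 2q - 4)
Step 1: at (1.5, 3), ∇F = (9, 5) → (1.5, 3) − 0.125·(9, 5) = (0.375, 2.375)
Step 2: at (0.375, 2.375), ∇F = (5.5, 1.5) → (0.375, 2.375) − 0.125·(5.5, 1.5) = (-0.3125, 2.1875)
p = -0.3125

-0.3125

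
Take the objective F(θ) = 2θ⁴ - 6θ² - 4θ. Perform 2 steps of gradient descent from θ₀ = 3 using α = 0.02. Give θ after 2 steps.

-0.54230272

F′(θ) = 8θ³ - 12θ - 4
θ₁ = 3 − 0.02·176 = -0.52
θ₂ = -0.52 − 0.02·1.115136 = -0.54230272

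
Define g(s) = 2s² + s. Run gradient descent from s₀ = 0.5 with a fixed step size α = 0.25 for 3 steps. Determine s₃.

g′(s) = 4s + 1
Step 1: g′(0.5) = 3; s₁ = 0.5 − 0.25·3 = -0.25
Step 2: g′(-0.25) = 0; s₂ = -0.25 − 0.25·0 = -0.25
Step 3: g′(-0.25) = 0; s₃ = -0.25 − 0.25·0 = -0.25

-0.25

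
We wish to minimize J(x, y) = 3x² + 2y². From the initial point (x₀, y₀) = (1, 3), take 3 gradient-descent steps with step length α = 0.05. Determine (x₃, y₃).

∇J = (6x, 4y)
(x₁, y₁) = (1, 3) − 0.05·(6, 12) = (0.7, 2.4)
(x₂, y₂) = (0.7, 2.4) − 0.05·(4.2, 9.6) = (0.49, 1.92)
(x₃, y₃) = (0.49, 1.92) − 0.05·(2.94, 7.68) = (0.343, 1.536)

(0.343, 1.536)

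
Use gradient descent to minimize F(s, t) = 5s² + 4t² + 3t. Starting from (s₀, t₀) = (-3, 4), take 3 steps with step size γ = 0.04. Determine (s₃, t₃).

∇F = (10s, 8t + 3)
Step 1: at (-3, 4), ∇F = (-30, 35) → (-3, 4) − 0.04·(-30, 35) = (-1.8, 2.6)
Step 2: at (-1.8, 2.6), ∇F = (-18, 23.8) → (-1.8, 2.6) − 0.04·(-18, 23.8) = (-1.08, 1.648)
Step 3: at (-1.08, 1.648), ∇F = (-10.8, 16.184) → (-1.08, 1.648) − 0.04·(-10.8, 16.184) = (-0.648, 1.00064)

(-0.648, 1.00064)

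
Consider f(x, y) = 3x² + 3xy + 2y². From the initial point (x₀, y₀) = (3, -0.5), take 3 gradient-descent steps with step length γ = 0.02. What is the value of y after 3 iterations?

∇f = (6x + 3y, 3x + 4y)
(x₁, y₁) = (3, -0.5) − 0.02·(16.5, 7) = (2.67, -0.64)
(x₂, y₂) = (2.67, -0.64) − 0.02·(14.1, 5.45) = (2.388, -0.749)
(x₃, y₃) = (2.388, -0.749) − 0.02·(12.081, 4.168) = (2.14638, -0.83236)
y = -0.83236

-0.83236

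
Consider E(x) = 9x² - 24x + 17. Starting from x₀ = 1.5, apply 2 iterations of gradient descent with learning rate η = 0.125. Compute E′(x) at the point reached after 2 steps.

E′(x) = 18x - 24
Step 1: E′(1.5) = 3; x₁ = 1.5 − 0.125·3 = 1.125
Step 2: E′(1.125) = -3.75; x₂ = 1.125 − 0.125·(-3.75) = 1.59375
E′(x) at (1.59375) = 4.6875

4.6875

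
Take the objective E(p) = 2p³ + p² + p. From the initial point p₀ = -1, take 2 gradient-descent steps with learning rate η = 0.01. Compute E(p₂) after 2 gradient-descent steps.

-2.58335779918175

E′(p) = 6p² + 2p + 1
Step 1: E′(-1) = 5; p₁ = -1 − 0.01·5 = -1.05
Step 2: E′(-1.05) = 5.515; p₂ = -1.05 − 0.01·5.515 = -1.10515
E(-1.10515) = -2.58335779918175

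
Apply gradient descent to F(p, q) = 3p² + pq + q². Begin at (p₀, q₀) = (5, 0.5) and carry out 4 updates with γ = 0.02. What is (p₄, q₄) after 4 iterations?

∇F = (6p + q, p + 2q)
Step 1: at (5, 0.5), ∇F = (30.5, 6) → (5, 0.5) − 0.02·(30.5, 6) = (4.39, 0.38)
Step 2: at (4.39, 0.38), ∇F = (26.72, 5.15) → (4.39, 0.38) − 0.02·(26.72, 5.15) = (3.8556, 0.277)
Step 3: at (3.8556, 0.277), ∇F = (23.4106, 4.4096) → (3.8556, 0.277) − 0.02·(23.4106, 4.4096) = (3.387388, 0.188808)
Step 4: at (3.387388, 0.188808), ∇F = (20.513136, 3.765004) → (3.387388, 0.188808) − 0.02·(20.513136, 3.765004) = (2.97712528, 0.11350792)

(2.97712528, 0.11350792)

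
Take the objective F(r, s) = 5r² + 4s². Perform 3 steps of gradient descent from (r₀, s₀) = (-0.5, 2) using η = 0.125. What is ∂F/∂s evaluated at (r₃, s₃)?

∇F = (10r, 8s)
Step 1: at (-0.5, 2), ∇F = (-5, 16) → (-0.5, 2) − 0.125·(-5, 16) = (0.125, 0)
Step 2: at (0.125, 0), ∇F = (1.25, 0) → (0.125, 0) − 0.125·(1.25, 0) = (-0.03125, 0)
Step 3: at (-0.03125, 0), ∇F = (-0.3125, 0) → (-0.03125, 0) − 0.125·(-0.3125, 0) = (0.0078125, 0)
∂F/∂s at (0.0078125, 0) = 0

0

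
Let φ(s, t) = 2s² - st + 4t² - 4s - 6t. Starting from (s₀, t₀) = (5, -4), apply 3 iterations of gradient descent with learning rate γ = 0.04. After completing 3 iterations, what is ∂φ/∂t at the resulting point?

∇φ = (4s - t - 4, -s + 8t - 6)
(s₁, t₁) = (5, -4) − 0.04·(20, -43) = (4.2, -2.28)
(s₂, t₂) = (4.2, -2.28) − 0.04·(15.08, -28.44) = (3.5968, -1.1424)
(s₃, t₃) = (3.5968, -1.1424) − 0.04·(11.5296, -18.736) = (3.135616, -0.39296)
∂φ/∂t at (3.135616, -0.39296) = -12.279296

-12.279296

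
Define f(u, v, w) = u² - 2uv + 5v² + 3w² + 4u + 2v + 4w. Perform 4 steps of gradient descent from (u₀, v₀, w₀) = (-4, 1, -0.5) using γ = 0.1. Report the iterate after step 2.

(-3.32, -0.88, -0.64)

∇f = (2u - 2v + 4, -2u + 10v + 2, 6w + 4)
Step 1: at (-4, 1, -0.5), ∇f = (-6, 20, 1) → (-4, 1, -0.5) − 0.1·(-6, 20, 1) = (-3.4, -1, -0.6)
Step 2: at (-3.4, -1, -0.6), ∇f = (-0.8, -1.2, 0.4) → (-3.4, -1, -0.6) − 0.1·(-0.8, -1.2, 0.4) = (-3.32, -0.88, -0.64)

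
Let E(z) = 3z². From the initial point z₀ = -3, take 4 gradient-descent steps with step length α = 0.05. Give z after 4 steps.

E′(z) = 6z
z₁ = -3 − 0.05·(-18) = -2.1
z₂ = -2.1 − 0.05·(-12.6) = -1.47
z₃ = -1.47 − 0.05·(-8.82) = -1.029
z₄ = -1.029 − 0.05·(-6.174) = -0.7203

-0.7203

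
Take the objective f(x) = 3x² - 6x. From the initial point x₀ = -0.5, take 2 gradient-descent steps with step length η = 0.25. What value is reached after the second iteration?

0.625

f′(x) = 6x - 6
x₁ = -0.5 − 0.25·(-9) = 1.75
x₂ = 1.75 − 0.25·4.5 = 0.625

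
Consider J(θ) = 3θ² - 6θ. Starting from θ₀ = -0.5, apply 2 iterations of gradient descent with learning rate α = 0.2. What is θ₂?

J′(θ) = 6θ - 6
θ₁ = -0.5 − 0.2·(-9) = 1.3
θ₂ = 1.3 − 0.2·1.8 = 0.94

0.94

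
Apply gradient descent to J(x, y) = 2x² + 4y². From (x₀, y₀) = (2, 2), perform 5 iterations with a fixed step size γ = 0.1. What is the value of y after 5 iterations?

0.00064

∇J = (4x, 8y)
(x₁, y₁) = (2, 2) − 0.1·(8, 16) = (1.2, 0.4)
(x₂, y₂) = (1.2, 0.4) − 0.1·(4.8, 3.2) = (0.72, 0.08)
(x₃, y₃) = (0.72, 0.08) − 0.1·(2.88, 0.64) = (0.432, 0.016)
(x₄, y₄) = (0.432, 0.016) − 0.1·(1.728, 0.128) = (0.2592, 0.0032)
(x₅, y₅) = (0.2592, 0.0032) − 0.1·(1.0368, 0.0256) = (0.15552, 0.00064)
y = 0.00064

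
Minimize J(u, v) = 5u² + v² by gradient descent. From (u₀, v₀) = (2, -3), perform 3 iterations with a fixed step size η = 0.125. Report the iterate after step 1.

∇J = (10u, 2v)
(u₁, v₁) = (2, -3) − 0.125·(20, -6) = (-0.5, -2.25)

(-0.5, -2.25)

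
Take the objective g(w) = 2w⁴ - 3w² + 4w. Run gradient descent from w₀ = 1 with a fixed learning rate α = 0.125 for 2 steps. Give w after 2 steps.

g′(w) = 8w³ - 6w + 4
Step 1: g′(1) = 6; w₁ = 1 − 0.125·6 = 0.25
Step 2: g′(0.25) = 2.625; w₂ = 0.25 − 0.125·2.625 = -0.078125

-0.078125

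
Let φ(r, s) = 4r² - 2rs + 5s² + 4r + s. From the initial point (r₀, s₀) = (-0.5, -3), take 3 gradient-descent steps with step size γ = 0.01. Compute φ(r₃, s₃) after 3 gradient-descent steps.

∇φ = (8r - 2s + 4, -2r + 10s + 1)
(r₁, s₁) = (-0.5, -3) − 0.01·(6, -28) = (-0.56, -2.72)
(r₂, s₂) = (-0.56, -2.72) − 0.01·(4.96, -25.08) = (-0.6096, -2.4692)
(r₃, s₃) = (-0.6096, -2.4692) − 0.01·(4.0616, -22.4728) = (-0.650216, -2.244472)
φ(-0.650216, -2.244472) = 19.11527696864

19.11527696864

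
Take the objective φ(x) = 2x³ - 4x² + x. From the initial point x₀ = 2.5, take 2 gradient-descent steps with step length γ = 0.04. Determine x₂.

φ′(x) = 6x² - 8x + 1
Step 1: φ′(2.5) = 18.5; x₁ = 2.5 − 0.04·18.5 = 1.76
Step 2: φ′(1.76) = 5.5056; x₂ = 1.76 − 0.04·5.5056 = 1.539776

1.539776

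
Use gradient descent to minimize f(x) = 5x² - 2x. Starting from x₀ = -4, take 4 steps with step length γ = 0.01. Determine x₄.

-2.55562

f′(x) = 10x - 2
x₁ = -4 − 0.01·(-42) = -3.58
x₂ = -3.58 − 0.01·(-37.8) = -3.202
x₃ = -3.202 − 0.01·(-34.02) = -2.8618
x₄ = -2.8618 − 0.01·(-30.618) = -2.55562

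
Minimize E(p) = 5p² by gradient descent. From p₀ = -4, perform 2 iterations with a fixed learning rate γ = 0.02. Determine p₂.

-2.56

E′(p) = 10p
p₁ = -4 − 0.02·(-40) = -3.2
p₂ = -3.2 − 0.02·(-32) = -2.56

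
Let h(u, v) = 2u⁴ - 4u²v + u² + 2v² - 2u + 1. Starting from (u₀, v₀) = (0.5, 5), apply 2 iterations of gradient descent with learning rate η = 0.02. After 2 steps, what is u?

1.45264

∇h = (8u³ - 8uv + 2u - 2, -4u² + 4v)
Step 1: at (0.5, 5), ∇h = (-20, 19) → (0.5, 5) − 0.02·(-20, 19) = (0.9, 4.62)
Step 2: at (0.9, 4.62), ∇h = (-27.632, 15.24) → (0.9, 4.62) − 0.02·(-27.632, 15.24) = (1.45264, 4.3152)
u = 1.45264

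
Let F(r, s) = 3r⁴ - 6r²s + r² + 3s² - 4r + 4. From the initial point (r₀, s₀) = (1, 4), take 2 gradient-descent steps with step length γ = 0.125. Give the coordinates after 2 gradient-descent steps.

∇F = (12r³ - 12rs + 2r - 4, -6r² + 6s)
(r₁, s₁) = (1, 4) − 0.125·(-38, 18) = (5.75, 1.75)
(r₂, s₂) = (5.75, 1.75) − 0.125·(2168.0625, -187.875) = (-265.2578125, 25.234375)

(-265.2578125, 25.234375)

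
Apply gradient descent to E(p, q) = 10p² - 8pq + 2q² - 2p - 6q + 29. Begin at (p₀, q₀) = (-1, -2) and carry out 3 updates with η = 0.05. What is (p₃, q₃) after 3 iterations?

∇E = (20p - 8q - 2, -8p + 4q - 6)
(p₁, q₁) = (-1, -2) − 0.05·(-6, -6) = (-0.7, -1.7)
(p₂, q₂) = (-0.7, -1.7) − 0.05·(-2.4, -7.2) = (-0.58, -1.34)
(p₃, q₃) = (-0.58, -1.34) − 0.05·(-2.88, -6.72) = (-0.436, -1.004)

(-0.436, -1.004)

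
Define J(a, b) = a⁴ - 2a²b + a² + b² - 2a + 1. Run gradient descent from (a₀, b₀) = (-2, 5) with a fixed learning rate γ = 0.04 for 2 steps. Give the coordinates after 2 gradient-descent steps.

∇J = (4a³ - 4ab + 2a - 2, -2a² + 2b)
Step 1: at (-2, 5), ∇J = (2, 2) → (-2, 5) − 0.04·(2, 2) = (-2.08, 4.92)
Step 2: at (-2.08, 4.92), ∇J = (-1.221248, 1.1872) → (-2.08, 4.92) − 0.04·(-1.221248, 1.1872) = (-2.03115008, 4.872512)

(-2.03115008, 4.872512)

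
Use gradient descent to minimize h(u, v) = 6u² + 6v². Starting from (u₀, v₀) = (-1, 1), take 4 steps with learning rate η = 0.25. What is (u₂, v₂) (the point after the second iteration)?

(-4, 4)

∇h = (12u, 12v)
(u₁, v₁) = (-1, 1) − 0.25·(-12, 12) = (2, -2)
(u₂, v₂) = (2, -2) − 0.25·(24, -24) = (-4, 4)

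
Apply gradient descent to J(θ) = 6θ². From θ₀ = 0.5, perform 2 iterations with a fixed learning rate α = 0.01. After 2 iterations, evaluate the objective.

0.89954304

J′(θ) = 12θ
Step 1: J′(0.5) = 6; θ₁ = 0.5 − 0.01·6 = 0.44
Step 2: J′(0.44) = 5.28; θ₂ = 0.44 − 0.01·5.28 = 0.3872
J(0.3872) = 0.89954304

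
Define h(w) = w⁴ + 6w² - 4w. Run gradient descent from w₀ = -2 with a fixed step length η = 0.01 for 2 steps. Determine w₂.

h′(w) = 4w³ + 12w - 4
Step 1: h′(-2) = -60; w₁ = -2 − 0.01·(-60) = -1.4
Step 2: h′(-1.4) = -31.776; w₂ = -1.4 − 0.01·(-31.776) = -1.08224

-1.08224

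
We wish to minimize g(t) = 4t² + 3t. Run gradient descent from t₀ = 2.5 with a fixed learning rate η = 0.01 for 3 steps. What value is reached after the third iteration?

1.863728

g′(t) = 8t + 3
Step 1: g′(2.5) = 23; t₁ = 2.5 − 0.01·23 = 2.27
Step 2: g′(2.27) = 21.16; t₂ = 2.27 − 0.01·21.16 = 2.0584
Step 3: g′(2.0584) = 19.4672; t₃ = 2.0584 − 0.01·19.4672 = 1.863728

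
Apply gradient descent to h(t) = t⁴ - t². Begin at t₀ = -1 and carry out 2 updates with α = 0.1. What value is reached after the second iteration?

-0.7552

h′(t) = 4t³ - 2t
Step 1: h′(-1) = -2; t₁ = -1 − 0.1·(-2) = -0.8
Step 2: h′(-0.8) = -0.448; t₂ = -0.8 − 0.1·(-0.448) = -0.7552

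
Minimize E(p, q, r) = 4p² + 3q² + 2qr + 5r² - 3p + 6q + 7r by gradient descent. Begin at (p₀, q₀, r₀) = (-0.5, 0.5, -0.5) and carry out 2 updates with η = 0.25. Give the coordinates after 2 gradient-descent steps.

(-0.5, -0.125, 0.875)

∇E = (8p - 3, 6q + 2r + 6, 2q + 10r + 7)
(p₁, q₁, r₁) = (-0.5, 0.5, -0.5) − 0.25·(-7, 8, 3) = (1.25, -1.5, -1.25)
(p₂, q₂, r₂) = (1.25, -1.5, -1.25) − 0.25·(7, -5.5, -8.5) = (-0.5, -0.125, 0.875)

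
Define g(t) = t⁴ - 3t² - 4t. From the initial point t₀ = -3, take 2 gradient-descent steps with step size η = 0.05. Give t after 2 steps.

1.4274

g′(t) = 4t³ - 6t - 4
Step 1: g′(-3) = -94; t₁ = -3 − 0.05·(-94) = 1.7
Step 2: g′(1.7) = 5.452; t₂ = 1.7 − 0.05·5.452 = 1.4274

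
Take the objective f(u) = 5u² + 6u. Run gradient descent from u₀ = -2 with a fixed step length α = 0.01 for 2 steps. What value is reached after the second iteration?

-1.734

f′(u) = 10u + 6
u₁ = -2 − 0.01·(-14) = -1.86
u₂ = -1.86 − 0.01·(-12.6) = -1.734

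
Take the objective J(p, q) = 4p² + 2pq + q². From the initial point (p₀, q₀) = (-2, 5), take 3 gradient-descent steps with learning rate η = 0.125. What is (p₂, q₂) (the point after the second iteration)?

∇J = (8p + 2q, 2p + 2q)
(p₁, q₁) = (-2, 5) − 0.125·(-6, 6) = (-1.25, 4.25)
(p₂, q₂) = (-1.25, 4.25) − 0.125·(-1.5, 6) = (-1.0625, 3.5)

(-1.0625, 3.5)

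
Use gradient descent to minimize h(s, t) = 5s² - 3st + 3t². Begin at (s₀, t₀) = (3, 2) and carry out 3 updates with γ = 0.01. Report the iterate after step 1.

(2.76, 1.97)

∇h = (10s - 3t, -3s + 6t)
Step 1: at (3, 2), ∇h = (24, 3) → (3, 2) − 0.01·(24, 3) = (2.76, 1.97)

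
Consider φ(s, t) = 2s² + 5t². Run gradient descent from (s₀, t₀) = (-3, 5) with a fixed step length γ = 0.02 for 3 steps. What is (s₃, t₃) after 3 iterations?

∇φ = (4s, 10t)
(s₁, t₁) = (-3, 5) − 0.02·(-12, 50) = (-2.76, 4)
(s₂, t₂) = (-2.76, 4) − 0.02·(-11.04, 40) = (-2.5392, 3.2)
(s₃, t₃) = (-2.5392, 3.2) − 0.02·(-10.1568, 32) = (-2.336064, 2.56)

(-2.336064, 2.56)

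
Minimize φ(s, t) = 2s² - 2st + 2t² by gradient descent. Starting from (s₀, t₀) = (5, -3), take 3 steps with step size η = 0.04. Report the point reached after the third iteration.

∇φ = (4s - 2t, -2s + 4t)
Step 1: at (5, -3), ∇φ = (26, -22) → (5, -3) − 0.04·(26, -22) = (3.96, -2.12)
Step 2: at (3.96, -2.12), ∇φ = (20.08, -16.4) → (3.96, -2.12) − 0.04·(20.08, -16.4) = (3.1568, -1.464)
Step 3: at (3.1568, -1.464), ∇φ = (15.5552, -12.1696) → (3.1568, -1.464) − 0.04·(15.5552, -12.1696) = (2.534592, -0.977216)

(2.534592, -0.977216)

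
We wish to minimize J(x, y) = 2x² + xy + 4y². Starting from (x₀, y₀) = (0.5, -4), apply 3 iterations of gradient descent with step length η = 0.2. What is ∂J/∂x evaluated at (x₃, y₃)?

∇J = (4x + y, x + 8y)
Step 1: at (0.5, -4), ∇J = (-2, -31.5) → (0.5, -4) − 0.2·(-2, -31.5) = (0.9, 2.3)
Step 2: at (0.9, 2.3), ∇J = (5.9, 19.3) → (0.9, 2.3) − 0.2·(5.9, 19.3) = (-0.28, -1.56)
Step 3: at (-0.28, -1.56), ∇J = (-2.68, -12.76) → (-0.28, -1.56) − 0.2·(-2.68, -12.76) = (0.256, 0.992)
∂J/∂x at (0.256, 0.992) = 2.016

2.016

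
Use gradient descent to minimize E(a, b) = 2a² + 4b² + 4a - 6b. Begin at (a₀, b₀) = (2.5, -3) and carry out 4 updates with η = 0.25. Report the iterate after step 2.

∇E = (4a + 4, 8b - 6)
Step 1: at (2.5, -3), ∇E = (14, -30) → (2.5, -3) − 0.25·(14, -30) = (-1, 4.5)
Step 2: at (-1, 4.5), ∇E = (0, 30) → (-1, 4.5) − 0.25·(0, 30) = (-1, -3)

(-1, -3)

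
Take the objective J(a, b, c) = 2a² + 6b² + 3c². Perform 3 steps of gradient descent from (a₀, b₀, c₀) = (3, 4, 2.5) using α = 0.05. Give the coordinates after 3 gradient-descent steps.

∇J = (4a, 12b, 6c)
(a₁, b₁, c₁) = (3, 4, 2.5) − 0.05·(12, 48, 15) = (2.4, 1.6, 1.75)
(a₂, b₂, c₂) = (2.4, 1.6, 1.75) − 0.05·(9.6, 19.2, 10.5) = (1.92, 0.64, 1.225)
(a₃, b₃, c₃) = (1.92, 0.64, 1.225) − 0.05·(7.68, 7.68, 7.35) = (1.536, 0.256, 0.8575)

(1.536, 0.256, 0.8575)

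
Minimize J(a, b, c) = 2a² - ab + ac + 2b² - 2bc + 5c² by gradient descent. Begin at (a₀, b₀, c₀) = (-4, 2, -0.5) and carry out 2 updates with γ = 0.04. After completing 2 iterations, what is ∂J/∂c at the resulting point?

∇J = (4a - b + c, -a + 4b - 2c, a - 2b + 10c)
Step 1: at (-4, 2, -0.5), ∇J = (-18.5, 13, -13) → (-4, 2, -0.5) − 0.04·(-18.5, 13, -13) = (-3.26, 1.48, 0.02)
Step 2: at (-3.26, 1.48, 0.02), ∇J = (-14.5, 9.14, -6.02) → (-3.26, 1.48, 0.02) − 0.04·(-14.5, 9.14, -6.02) = (-2.68, 1.1144, 0.2608)
∂J/∂c at (-2.68, 1.1144, 0.2608) = -2.3008

-2.3008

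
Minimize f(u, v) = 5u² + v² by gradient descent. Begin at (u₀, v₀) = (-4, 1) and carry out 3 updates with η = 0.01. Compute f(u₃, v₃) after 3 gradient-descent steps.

∇f = (10u, 2v)
(u₁, v₁) = (-4, 1) − 0.01·(-40, 2) = (-3.6, 0.98)
(u₂, v₂) = (-3.6, 0.98) − 0.01·(-36, 1.96) = (-3.24, 0.9604)
(u₃, v₃) = (-3.24, 0.9604) − 0.01·(-32.4, 1.9208) = (-2.916, 0.941192)
f(-2.916, 0.941192) = 43.401122380864

43.401122380864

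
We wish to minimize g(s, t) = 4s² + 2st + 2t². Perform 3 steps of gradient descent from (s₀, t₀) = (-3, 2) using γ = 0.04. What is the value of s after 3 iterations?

-1.264832

∇g = (8s + 2t, 2s + 4t)
(s₁, t₁) = (-3, 2) − 0.04·(-20, 2) = (-2.2, 1.92)
(s₂, t₂) = (-2.2, 1.92) − 0.04·(-13.76, 3.28) = (-1.6496, 1.7888)
(s₃, t₃) = (-1.6496, 1.7888) − 0.04·(-9.6192, 3.856) = (-1.264832, 1.63456)
s = -1.264832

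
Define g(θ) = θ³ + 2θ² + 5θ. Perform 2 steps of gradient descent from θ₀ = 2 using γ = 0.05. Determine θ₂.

g′(θ) = 3θ² + 4θ + 5
Step 1: g′(2) = 25; θ₁ = 2 − 0.05·25 = 0.75
Step 2: g′(0.75) = 9.6875; θ₂ = 0.75 − 0.05·9.6875 = 0.265625

0.265625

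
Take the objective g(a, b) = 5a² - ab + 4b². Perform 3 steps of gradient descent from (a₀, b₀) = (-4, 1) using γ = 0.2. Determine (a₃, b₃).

∇g = (10a - b, -a + 8b)
Step 1: at (-4, 1), ∇g = (-41, 12) → (-4, 1) − 0.2·(-41, 12) = (4.2, -1.4)
Step 2: at (4.2, -1.4), ∇g = (43.4, -15.4) → (4.2, -1.4) − 0.2·(43.4, -15.4) = (-4.48, 1.68)
Step 3: at (-4.48, 1.68), ∇g = (-46.48, 17.92) → (-4.48, 1.68) − 0.2·(-46.48, 17.92) = (4.816, -1.904)

(4.816, -1.904)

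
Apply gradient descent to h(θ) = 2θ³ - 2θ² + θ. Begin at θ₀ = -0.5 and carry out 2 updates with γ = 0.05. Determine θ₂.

h′(θ) = 6θ² - 4θ + 1
Step 1: h′(-0.5) = 4.5; θ₁ = -0.5 − 0.05·4.5 = -0.725
Step 2: h′(-0.725) = 7.05375; θ₂ = -0.725 − 0.05·7.05375 = -1.0776875

-1.0776875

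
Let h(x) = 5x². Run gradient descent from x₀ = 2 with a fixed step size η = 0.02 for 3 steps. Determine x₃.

1.024

h′(x) = 10x
Step 1: h′(2) = 20; x₁ = 2 − 0.02·20 = 1.6
Step 2: h′(1.6) = 16; x₂ = 1.6 − 0.02·16 = 1.28
Step 3: h′(1.28) = 12.8; x₃ = 1.28 − 0.02·12.8 = 1.024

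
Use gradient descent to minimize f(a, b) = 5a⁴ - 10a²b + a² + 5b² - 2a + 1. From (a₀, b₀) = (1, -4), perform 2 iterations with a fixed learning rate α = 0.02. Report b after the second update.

-2.2

∇f = (20a³ - 20ab + 2a - 2, -10a² + 10b)
(a₁, b₁) = (1, -4) − 0.02·(100, -50) = (-1, -3)
(a₂, b₂) = (-1, -3) − 0.02·(-84, -40) = (0.68, -2.2)
b = -2.2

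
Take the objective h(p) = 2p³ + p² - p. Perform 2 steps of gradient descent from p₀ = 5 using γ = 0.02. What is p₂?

1.369712

h′(p) = 6p² + 2p - 1
Step 1: h′(5) = 159; p₁ = 5 − 0.02·159 = 1.82
Step 2: h′(1.82) = 22.5144; p₂ = 1.82 − 0.02·22.5144 = 1.369712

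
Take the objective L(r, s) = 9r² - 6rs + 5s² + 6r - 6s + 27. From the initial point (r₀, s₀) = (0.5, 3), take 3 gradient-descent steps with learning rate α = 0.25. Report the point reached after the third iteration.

(41, -22.5)

∇L = (18r - 6s + 6, -6r + 10s - 6)
(r₁, s₁) = (0.5, 3) − 0.25·(-3, 21) = (1.25, -2.25)
(r₂, s₂) = (1.25, -2.25) − 0.25·(42, -36) = (-9.25, 6.75)
(r₃, s₃) = (-9.25, 6.75) − 0.25·(-201, 117) = (41, -22.5)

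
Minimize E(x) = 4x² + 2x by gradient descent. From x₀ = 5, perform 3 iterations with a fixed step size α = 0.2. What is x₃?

-1.384

E′(x) = 8x + 2
x₁ = 5 − 0.2·42 = -3.4
x₂ = -3.4 − 0.2·(-25.2) = 1.64
x₃ = 1.64 − 0.2·15.12 = -1.384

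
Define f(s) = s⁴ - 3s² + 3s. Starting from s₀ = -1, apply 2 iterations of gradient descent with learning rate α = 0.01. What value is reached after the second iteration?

f′(s) = 4s³ - 6s + 3
s₁ = -1 − 0.01·5 = -1.05
s₂ = -1.05 − 0.01·4.6695 = -1.096695

-1.096695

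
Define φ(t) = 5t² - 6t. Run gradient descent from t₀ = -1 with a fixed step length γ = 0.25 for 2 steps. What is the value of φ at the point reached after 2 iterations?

φ′(t) = 10t - 6
Step 1: φ′(-1) = -16; t₁ = -1 − 0.25·(-16) = 3
Step 2: φ′(3) = 24; t₂ = 3 − 0.25·24 = -3
φ(-3) = 63

63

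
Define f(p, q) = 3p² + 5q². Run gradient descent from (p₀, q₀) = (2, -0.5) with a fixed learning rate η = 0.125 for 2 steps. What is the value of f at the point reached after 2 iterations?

∇f = (6p, 10q)
(p₁, q₁) = (2, -0.5) − 0.125·(12, -5) = (0.5, 0.125)
(p₂, q₂) = (0.5, 0.125) − 0.125·(3, 1.25) = (0.125, -0.03125)
f(0.125, -0.03125) = 0.0517578125

0.0517578125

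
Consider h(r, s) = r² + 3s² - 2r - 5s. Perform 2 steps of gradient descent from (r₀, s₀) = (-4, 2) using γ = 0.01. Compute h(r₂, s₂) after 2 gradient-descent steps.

23.16392892

∇h = (2r - 2, 6s - 5)
Step 1: at (-4, 2), ∇h = (-10, 7) → (-4, 2) − 0.01·(-10, 7) = (-3.9, 1.93)
Step 2: at (-3.9, 1.93), ∇h = (-9.8, 6.58) → (-3.9, 1.93) − 0.01·(-9.8, 6.58) = (-3.802, 1.8642)
h(-3.802, 1.8642) = 23.16392892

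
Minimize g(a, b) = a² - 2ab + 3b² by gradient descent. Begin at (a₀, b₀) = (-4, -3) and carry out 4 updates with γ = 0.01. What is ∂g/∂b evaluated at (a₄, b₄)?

-7.97098624

∇g = (2a - 2b, -2a + 6b)
Step 1: at (-4, -3), ∇g = (-2, -10) → (-4, -3) − 0.01·(-2, -10) = (-3.98, -2.9)
Step 2: at (-3.98, -2.9), ∇g = (-2.16, -9.44) → (-3.98, -2.9) − 0.01·(-2.16, -9.44) = (-3.9584, -2.8056)
Step 3: at (-3.9584, -2.8056), ∇g = (-2.3056, -8.9168) → (-3.9584, -2.8056) − 0.01·(-2.3056, -8.9168) = (-3.935344, -2.716432)
Step 4: at (-3.935344, -2.716432), ∇g = (-2.437824, -8.427904) → (-3.935344, -2.716432) − 0.01·(-2.437824, -8.427904) = (-3.91096576, -2.63215296)
∂g/∂b at (-3.91096576, -2.63215296) = -7.97098624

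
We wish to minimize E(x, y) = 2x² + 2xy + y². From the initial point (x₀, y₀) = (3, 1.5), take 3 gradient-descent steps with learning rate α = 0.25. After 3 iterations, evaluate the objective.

∇E = (4x + 2y, 2x + 2y)
(x₁, y₁) = (3, 1.5) − 0.25·(15, 9) = (-0.75, -0.75)
(x₂, y₂) = (-0.75, -0.75) − 0.25·(-4.5, -3) = (0.375, 0)
(x₃, y₃) = (0.375, 0) − 0.25·(1.5, 0.75) = (0, -0.1875)
E(0, -0.1875) = 0.03515625

0.03515625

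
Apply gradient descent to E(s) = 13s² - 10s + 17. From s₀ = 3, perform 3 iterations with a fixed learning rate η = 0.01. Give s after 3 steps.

E′(s) = 26s - 10
s₁ = 3 − 0.01·68 = 2.32
s₂ = 2.32 − 0.01·50.32 = 1.8168
s₃ = 1.8168 − 0.01·37.2368 = 1.444432

1.444432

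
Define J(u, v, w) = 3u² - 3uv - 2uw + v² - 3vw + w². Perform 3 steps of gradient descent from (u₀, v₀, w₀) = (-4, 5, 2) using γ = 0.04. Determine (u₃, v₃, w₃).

∇J = (6u - 3v - 2w, -3u + 2v - 3w, -2u - 3v + 2w)
Step 1: at (-4, 5, 2), ∇J = (-43, 16, -3) → (-4, 5, 2) − 0.04·(-43, 16, -3) = (-2.28, 4.36, 2.12)
Step 2: at (-2.28, 4.36, 2.12), ∇J = (-31, 9.2, -4.28) → (-2.28, 4.36, 2.12) − 0.04·(-31, 9.2, -4.28) = (-1.04, 3.992, 2.2912)
Step 3: at (-1.04, 3.992, 2.2912), ∇J = (-22.7984, 4.2304, -5.3136) → (-1.04, 3.992, 2.2912) − 0.04·(-22.7984, 4.2304, -5.3136) = (-0.128064, 3.822784, 2.503744)

(-0.128064, 3.822784, 2.503744)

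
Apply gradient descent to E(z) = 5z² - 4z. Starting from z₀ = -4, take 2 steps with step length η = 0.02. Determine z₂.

-2.416

E′(z) = 10z - 4
Step 1: E′(-4) = -44; z₁ = -4 − 0.02·(-44) = -3.12
Step 2: E′(-3.12) = -35.2; z₂ = -3.12 − 0.02·(-35.2) = -2.416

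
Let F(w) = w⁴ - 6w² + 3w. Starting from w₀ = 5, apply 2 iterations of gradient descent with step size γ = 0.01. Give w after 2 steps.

0.60099228

F′(w) = 4w³ - 12w + 3
w₁ = 5 − 0.01·443 = 0.57
w₂ = 0.57 − 0.01·(-3.099228) = 0.60099228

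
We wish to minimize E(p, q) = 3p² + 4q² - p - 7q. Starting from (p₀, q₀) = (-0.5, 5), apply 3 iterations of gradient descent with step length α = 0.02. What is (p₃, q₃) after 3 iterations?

(-0.287648, 3.319904)

∇E = (6p - 1, 8q - 7)
(p₁, q₁) = (-0.5, 5) − 0.02·(-4, 33) = (-0.42, 4.34)
(p₂, q₂) = (-0.42, 4.34) − 0.02·(-3.52, 27.72) = (-0.3496, 3.7856)
(p₃, q₃) = (-0.3496, 3.7856) − 0.02·(-3.0976, 23.2848) = (-0.287648, 3.319904)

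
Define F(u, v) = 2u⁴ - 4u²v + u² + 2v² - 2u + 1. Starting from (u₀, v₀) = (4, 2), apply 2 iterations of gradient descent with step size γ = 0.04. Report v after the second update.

35.642496

∇F = (8u³ - 8uv + 2u - 2, -4u² + 4v)
Step 1: at (4, 2), ∇F = (454, -56) → (4, 2) − 0.04·(454, -56) = (-14.16, 4.24)
Step 2: at (-14.16, 4.24), ∇F = (-22263.287168, -785.0624) → (-14.16, 4.24) − 0.04·(-22263.287168, -785.0624) = (876.37148672, 35.642496)
v = 35.642496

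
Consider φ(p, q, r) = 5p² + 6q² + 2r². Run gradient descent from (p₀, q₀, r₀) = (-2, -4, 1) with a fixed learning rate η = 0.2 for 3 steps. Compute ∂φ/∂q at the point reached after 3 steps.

∇φ = (10p, 12q, 4r)
(p₁, q₁, r₁) = (-2, -4, 1) − 0.2·(-20, -48, 4) = (2, 5.6, 0.2)
(p₂, q₂, r₂) = (2, 5.6, 0.2) − 0.2·(20, 67.2, 0.8) = (-2, -7.84, 0.04)
(p₃, q₃, r₃) = (-2, -7.84, 0.04) − 0.2·(-20, -94.08, 0.16) = (2, 10.976, 0.008)
∂φ/∂q at (2, 10.976, 0.008) = 131.712

131.712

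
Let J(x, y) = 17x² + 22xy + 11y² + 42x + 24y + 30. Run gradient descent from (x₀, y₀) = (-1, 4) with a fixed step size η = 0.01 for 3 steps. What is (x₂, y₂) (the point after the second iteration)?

(-2.3956, 2.6092)

∇J = (34x + 22y + 42, 22x + 22y + 24)
(x₁, y₁) = (-1, 4) − 0.01·(96, 90) = (-1.96, 3.1)
(x₂, y₂) = (-1.96, 3.1) − 0.01·(43.56, 49.08) = (-2.3956, 2.6092)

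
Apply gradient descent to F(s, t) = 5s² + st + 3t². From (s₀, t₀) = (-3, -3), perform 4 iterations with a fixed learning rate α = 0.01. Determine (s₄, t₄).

∇F = (10s + t, s + 6t)
Step 1: at (-3, -3), ∇F = (-33, -21) → (-3, -3) − 0.01·(-33, -21) = (-2.67, -2.79)
Step 2: at (-2.67, -2.79), ∇F = (-29.49, -19.41) → (-2.67, -2.79) − 0.01·(-29.49, -19.41) = (-2.3751, -2.5959)
Step 3: at (-2.3751, -2.5959), ∇F = (-26.3469, -17.9505) → (-2.3751, -2.5959) − 0.01·(-26.3469, -17.9505) = (-2.111631, -2.416395)
Step 4: at (-2.111631, -2.416395), ∇F = (-23.532705, -16.610001) → (-2.111631, -2.416395) − 0.01·(-23.532705, -16.610001) = (-1.87630395, -2.25029499)

(-1.87630395, -2.25029499)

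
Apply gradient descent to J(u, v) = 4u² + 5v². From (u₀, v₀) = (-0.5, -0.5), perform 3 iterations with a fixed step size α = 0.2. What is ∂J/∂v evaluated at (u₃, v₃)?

∇J = (8u, 10v)
(u₁, v₁) = (-0.5, -0.5) − 0.2·(-4, -5) = (0.3, 0.5)
(u₂, v₂) = (0.3, 0.5) − 0.2·(2.4, 5) = (-0.18, -0.5)
(u₃, v₃) = (-0.18, -0.5) − 0.2·(-1.44, -5) = (0.108, 0.5)
∂J/∂v at (0.108, 0.5) = 5

5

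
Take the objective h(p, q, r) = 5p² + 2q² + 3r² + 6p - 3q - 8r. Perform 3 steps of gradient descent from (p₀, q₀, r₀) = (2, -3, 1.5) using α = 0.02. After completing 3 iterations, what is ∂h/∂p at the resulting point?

∇h = (10p + 6, 4q - 3, 6r - 8)
Step 1: at (2, -3, 1.5), ∇h = (26, -15, 1) → (2, -3, 1.5) − 0.02·(26, -15, 1) = (1.48, -2.7, 1.48)
Step 2: at (1.48, -2.7, 1.48), ∇h = (20.8, -13.8, 0.88) → (1.48, -2.7, 1.48) − 0.02·(20.8, -13.8, 0.88) = (1.064, -2.424, 1.4624)
Step 3: at (1.064, -2.424, 1.4624), ∇h = (16.64, -12.696, 0.7744) → (1.064, -2.424, 1.4624) − 0.02·(16.64, -12.696, 0.7744) = (0.7312, -2.17008, 1.446912)
∂h/∂p at (0.7312, -2.17008, 1.446912) = 13.312

13.312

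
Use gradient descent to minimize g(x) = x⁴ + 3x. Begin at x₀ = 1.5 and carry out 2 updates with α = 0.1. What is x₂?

g′(x) = 4x³ + 3
Step 1: g′(1.5) = 16.5; x₁ = 1.5 − 0.1·16.5 = -0.15
Step 2: g′(-0.15) = 2.9865; x₂ = -0.15 − 0.1·2.9865 = -0.44865

-0.44865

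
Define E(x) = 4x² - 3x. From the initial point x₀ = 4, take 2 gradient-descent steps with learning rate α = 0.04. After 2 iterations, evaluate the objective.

10.67608576

E′(x) = 8x - 3
Step 1: E′(4) = 29; x₁ = 4 − 0.04·29 = 2.84
Step 2: E′(2.84) = 19.72; x₂ = 2.84 − 0.04·19.72 = 2.0512
E(2.0512) = 10.67608576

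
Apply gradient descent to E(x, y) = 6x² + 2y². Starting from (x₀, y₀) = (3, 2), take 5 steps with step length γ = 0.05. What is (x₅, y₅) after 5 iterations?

∇E = (12x, 4y)
(x₁, y₁) = (3, 2) − 0.05·(36, 8) = (1.2, 1.6)
(x₂, y₂) = (1.2, 1.6) − 0.05·(14.4, 6.4) = (0.48, 1.28)
(x₃, y₃) = (0.48, 1.28) − 0.05·(5.76, 5.12) = (0.192, 1.024)
(x₄, y₄) = (0.192, 1.024) − 0.05·(2.304, 4.096) = (0.0768, 0.8192)
(x₅, y₅) = (0.0768, 0.8192) − 0.05·(0.9216, 3.2768) = (0.03072, 0.65536)

(0.03072, 0.65536)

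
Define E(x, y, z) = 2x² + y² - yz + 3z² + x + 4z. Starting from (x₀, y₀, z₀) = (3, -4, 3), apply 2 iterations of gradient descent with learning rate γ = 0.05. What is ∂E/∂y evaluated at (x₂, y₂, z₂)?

∇E = (4x + 1, 2y - z, -y + 6z + 4)
(x₁, y₁, z₁) = (3, -4, 3) − 0.05·(13, -11, 26) = (2.35, -3.45, 1.7)
(x₂, y₂, z₂) = (2.35, -3.45, 1.7) − 0.05·(10.4, -8.6, 17.65) = (1.83, -3.02, 0.8175)
∂E/∂y at (1.83, -3.02, 0.8175) = -6.8575

-6.8575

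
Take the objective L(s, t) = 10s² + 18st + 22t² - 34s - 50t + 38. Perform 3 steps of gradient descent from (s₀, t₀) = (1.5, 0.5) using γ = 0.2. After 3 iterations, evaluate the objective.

∇L = (20s + 18t - 34, 18s + 44t - 50)
(s₁, t₁) = (1.5, 0.5) − 0.2·(5, -1) = (0.5, 0.7)
(s₂, t₂) = (0.5, 0.7) − 0.2·(-11.4, -10.2) = (2.78, 2.74)
(s₃, t₃) = (2.78, 2.74) − 0.2·(70.92, 120.6) = (-11.404, -21.38)
L(-11.404, -21.38) = 17240.26032

17240.26032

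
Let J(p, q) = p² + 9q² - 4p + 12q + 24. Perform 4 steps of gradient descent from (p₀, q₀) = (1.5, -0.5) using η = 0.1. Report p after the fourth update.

1.7952

∇J = (2p - 4, 18q + 12)
Step 1: at (1.5, -0.5), ∇J = (-1, 3) → (1.5, -0.5) − 0.1·(-1, 3) = (1.6, -0.8)
Step 2: at (1.6, -0.8), ∇J = (-0.8, -2.4) → (1.6, -0.8) − 0.1·(-0.8, -2.4) = (1.68, -0.56)
Step 3: at (1.68, -0.56), ∇J = (-0.64, 1.92) → (1.68, -0.56) − 0.1·(-0.64, 1.92) = (1.744, -0.752)
Step 4: at (1.744, -0.752), ∇J = (-0.512, -1.536) → (1.744, -0.752) − 0.1·(-0.512, -1.536) = (1.7952, -0.5984)
p = 1.7952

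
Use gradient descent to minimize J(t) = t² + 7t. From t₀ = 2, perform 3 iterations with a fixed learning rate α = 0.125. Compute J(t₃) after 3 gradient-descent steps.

J′(t) = 2t + 7
Step 1: J′(2) = 11; t₁ = 2 − 0.125·11 = 0.625
Step 2: J′(0.625) = 8.25; t₂ = 0.625 − 0.125·8.25 = -0.40625
Step 3: J′(-0.40625) = 6.1875; t₃ = -0.40625 − 0.125·6.1875 = -1.1796875
J(-1.1796875) = -6.86614990234375

-6.86614990234375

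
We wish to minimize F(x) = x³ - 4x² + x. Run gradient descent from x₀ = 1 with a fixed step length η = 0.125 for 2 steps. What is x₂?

F′(x) = 3x² - 8x + 1
Step 1: F′(1) = -4; x₁ = 1 − 0.125·(-4) = 1.5
Step 2: F′(1.5) = -4.25; x₂ = 1.5 − 0.125·(-4.25) = 2.03125

2.03125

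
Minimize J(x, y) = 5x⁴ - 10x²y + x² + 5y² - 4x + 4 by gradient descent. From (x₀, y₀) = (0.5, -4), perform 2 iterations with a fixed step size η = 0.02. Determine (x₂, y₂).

(0.1767556, -2.50318)

∇J = (20x³ - 20xy + 2x - 4, -10x² + 10y)
Step 1: at (0.5, -4), ∇J = (39.5, -42.5) → (0.5, -4) − 0.02·(39.5, -42.5) = (-0.29, -3.15)
Step 2: at (-0.29, -3.15), ∇J = (-23.33778, -32.341) → (-0.29, -3.15) − 0.02·(-23.33778, -32.341) = (0.1767556, -2.50318)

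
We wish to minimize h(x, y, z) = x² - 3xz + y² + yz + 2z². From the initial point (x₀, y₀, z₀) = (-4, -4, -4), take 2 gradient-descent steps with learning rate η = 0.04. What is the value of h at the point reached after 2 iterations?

∇h = (2x - 3z, 2y + z, -3x + y + 4z)
Step 1: at (-4, -4, -4), ∇h = (4, -12, -8) → (-4, -4, -4) − 0.04·(4, -12, -8) = (-4.16, -3.52, -3.68)
Step 2: at (-4.16, -3.52, -3.68), ∇h = (2.72, -10.72, -5.76) → (-4.16, -3.52, -3.68) − 0.04·(2.72, -10.72, -5.76) = (-4.2688, -3.0912, -3.4496)
h(-4.2688, -3.0912, -3.4496) = 18.06409728

18.06409728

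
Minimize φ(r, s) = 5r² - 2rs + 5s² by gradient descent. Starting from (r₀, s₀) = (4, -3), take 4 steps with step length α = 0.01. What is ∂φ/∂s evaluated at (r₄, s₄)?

-22.32163328

∇φ = (10r - 2s, -2r + 10s)
Step 1: at (4, -3), ∇φ = (46, -38) → (4, -3) − 0.01·(46, -38) = (3.54, -2.62)
Step 2: at (3.54, -2.62), ∇φ = (40.64, -33.28) → (3.54, -2.62) − 0.01·(40.64, -33.28) = (3.1336, -2.2872)
Step 3: at (3.1336, -2.2872), ∇φ = (35.9104, -29.1392) → (3.1336, -2.2872) − 0.01·(35.9104, -29.1392) = (2.774496, -1.995808)
Step 4: at (2.774496, -1.995808), ∇φ = (31.736576, -25.507072) → (2.774496, -1.995808) − 0.01·(31.736576, -25.507072) = (2.45713024, -1.74073728)
∂φ/∂s at (2.45713024, -1.74073728) = -22.32163328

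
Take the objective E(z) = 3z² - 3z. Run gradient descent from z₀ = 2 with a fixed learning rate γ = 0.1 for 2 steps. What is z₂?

E′(z) = 6z - 3
Step 1: E′(2) = 9; z₁ = 2 − 0.1·9 = 1.1
Step 2: E′(1.1) = 3.6; z₂ = 1.1 − 0.1·3.6 = 0.74

0.74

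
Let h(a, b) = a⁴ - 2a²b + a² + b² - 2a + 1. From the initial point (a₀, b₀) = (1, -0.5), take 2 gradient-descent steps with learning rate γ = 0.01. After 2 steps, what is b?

-0.442928

∇h = (4a³ - 4ab + 2a - 2, -2a² + 2b)
Step 1: at (1, -0.5), ∇h = (6, -3) → (1, -0.5) − 0.01·(6, -3) = (0.94, -0.47)
Step 2: at (0.94, -0.47), ∇h = (4.969536, -2.7072) → (0.94, -0.47) − 0.01·(4.969536, -2.7072) = (0.89030464, -0.442928)
b = -0.442928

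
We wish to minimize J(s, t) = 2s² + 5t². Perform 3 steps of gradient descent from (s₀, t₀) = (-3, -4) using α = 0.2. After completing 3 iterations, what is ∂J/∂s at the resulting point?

∇J = (4s, 10t)
Step 1: at (-3, -4), ∇J = (-12, -40) → (-3, -4) − 0.2·(-12, -40) = (-0.6, 4)
Step 2: at (-0.6, 4), ∇J = (-2.4, 40) → (-0.6, 4) − 0.2·(-2.4, 40) = (-0.12, -4)
Step 3: at (-0.12, -4), ∇J = (-0.48, -40) → (-0.12, -4) − 0.2·(-0.48, -40) = (-0.024, 4)
∂J/∂s at (-0.024, 4) = -0.096

-0.096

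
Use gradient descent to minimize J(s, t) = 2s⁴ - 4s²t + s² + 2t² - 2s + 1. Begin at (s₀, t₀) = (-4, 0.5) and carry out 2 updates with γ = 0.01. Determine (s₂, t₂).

(1.05849472, 1.120144)

∇J = (8s³ - 8st + 2s - 2, -4s² + 4t)
Step 1: at (-4, 0.5), ∇J = (-506, -62) → (-4, 0.5) − 0.01·(-506, -62) = (1.06, 1.12)
Step 2: at (1.06, 1.12), ∇J = (0.150528, -0.0144) → (1.06, 1.12) − 0.01·(0.150528, -0.0144) = (1.05849472, 1.120144)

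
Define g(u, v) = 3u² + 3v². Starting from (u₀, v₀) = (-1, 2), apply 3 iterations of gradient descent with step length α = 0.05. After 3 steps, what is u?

-0.343

∇g = (6u, 6v)
Step 1: at (-1, 2), ∇g = (-6, 12) → (-1, 2) − 0.05·(-6, 12) = (-0.7, 1.4)
Step 2: at (-0.7, 1.4), ∇g = (-4.2, 8.4) → (-0.7, 1.4) − 0.05·(-4.2, 8.4) = (-0.49, 0.98)
Step 3: at (-0.49, 0.98), ∇g = (-2.94, 5.88) → (-0.49, 0.98) − 0.05·(-2.94, 5.88) = (-0.343, 0.686)
u = -0.343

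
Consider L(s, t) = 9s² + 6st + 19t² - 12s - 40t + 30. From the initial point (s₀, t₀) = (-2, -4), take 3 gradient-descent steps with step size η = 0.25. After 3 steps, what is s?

∇L = (18s + 6t - 12, 6s + 38t - 40)
Step 1: at (-2, -4), ∇L = (-72, -204) → (-2, -4) − 0.25·(-72, -204) = (16, 47)
Step 2: at (16, 47), ∇L = (558, 1842) → (16, 47) − 0.25·(558, 1842) = (-123.5, -413.5)
Step 3: at (-123.5, -413.5), ∇L = (-4716, -16494) → (-123.5, -413.5) − 0.25·(-4716, -16494) = (1055.5, 3710)
s = 1055.5

1055.5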